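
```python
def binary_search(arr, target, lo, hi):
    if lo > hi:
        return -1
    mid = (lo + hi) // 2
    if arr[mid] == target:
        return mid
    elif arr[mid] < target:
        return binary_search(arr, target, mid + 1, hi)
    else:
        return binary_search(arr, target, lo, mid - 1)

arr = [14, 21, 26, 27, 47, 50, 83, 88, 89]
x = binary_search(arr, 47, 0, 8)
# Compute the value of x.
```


binary_search(arr, 47, 0, 8)
lo=0, hi=8, mid=4, arr[mid]=47
arr[4] == 47, found at index 4
= 4


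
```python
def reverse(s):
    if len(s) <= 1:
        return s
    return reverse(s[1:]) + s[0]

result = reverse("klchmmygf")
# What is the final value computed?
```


reverse("klchmmygf")
= reverse("lchmmygf") + "k"
= reverse("chmmygf") + "l" + "k"
= reverse("hmmygf") + "c" + "l" + "k"
= reverse("mmygf") + "h" + "c" + "l" + "k"
= reverse("mygf") + "m" + "h" + "c" + "l" + "k"
= reverse("ygf") + "m" + "m" + "h" + "c" + "l" + "k"
= reverse("gf") + "y" + "m" + "m" + "h" + "c" + "l" + "k"
= reverse("f") + "g" + "y" + "m" + "m" + "h" + "c" + "l" + "k"
= "f" + "g" + "y" + "m" + "m" + "h" + "c" + "l" + "k"
= "fgymmhclk"


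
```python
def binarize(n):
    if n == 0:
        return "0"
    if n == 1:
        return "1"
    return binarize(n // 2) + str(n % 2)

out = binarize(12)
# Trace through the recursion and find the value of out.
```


binarize(12)
= binarize(6) + "0"
= binarize(3) + "0" + "0"
= binarize(1) + "1" + "0" + "0"
= "1" + "1" + "0" + "0"
= "1100"


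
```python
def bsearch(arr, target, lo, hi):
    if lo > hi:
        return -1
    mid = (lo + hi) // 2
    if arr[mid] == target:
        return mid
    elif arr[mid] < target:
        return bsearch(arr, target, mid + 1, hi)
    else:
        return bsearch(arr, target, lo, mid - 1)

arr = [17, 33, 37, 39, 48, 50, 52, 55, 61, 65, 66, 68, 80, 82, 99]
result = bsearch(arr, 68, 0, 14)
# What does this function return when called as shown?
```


bsearch(arr, 68, 0, 14)
lo=0, hi=14, mid=7, arr[mid]=55
55 < 68, search right half
lo=8, hi=14, mid=11, arr[mid]=68
arr[11] == 68, found at index 11
= 11


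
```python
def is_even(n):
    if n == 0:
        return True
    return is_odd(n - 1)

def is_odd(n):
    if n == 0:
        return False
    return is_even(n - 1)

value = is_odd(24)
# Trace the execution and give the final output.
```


is_odd(24)
= is_even(23)
= is_odd(22)
= is_even(21)
= is_odd(20)
= is_even(19)
= is_odd(18)
= is_even(17)
= is_odd(16)
= is_even(15)
= is_odd(14)
= is_even(13)
= is_odd(12)
= is_even(11)
= is_odd(10)
= is_even(9)
= is_odd(8)
= is_even(7)
= is_odd(6)
= is_even(5)
= is_odd(4)
= is_even(3)
= is_odd(2)
= is_even(1)
= is_odd(0)
n == 0: return False
= False


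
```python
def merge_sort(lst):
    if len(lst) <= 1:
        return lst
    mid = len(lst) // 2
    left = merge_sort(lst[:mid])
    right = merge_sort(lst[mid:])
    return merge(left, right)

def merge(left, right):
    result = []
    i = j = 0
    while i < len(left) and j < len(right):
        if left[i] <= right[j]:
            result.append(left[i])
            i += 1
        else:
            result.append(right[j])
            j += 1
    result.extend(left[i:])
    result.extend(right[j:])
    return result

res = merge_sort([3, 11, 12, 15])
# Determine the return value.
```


merge_sort([3, 11, 12, 15])
Split into [3, 11] and [12, 15]
Left sorted: [3, 11]
Right sorted: [12, 15]
Merge [3, 11] and [12, 15]
= [3, 11, 12, 15]


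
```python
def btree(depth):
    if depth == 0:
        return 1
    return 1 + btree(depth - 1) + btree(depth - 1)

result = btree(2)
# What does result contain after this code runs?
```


btree(2)
= 1 + btree(1) + btree(1)
= 1 + 2 * btree(1)
btree(k) = 2^(k+1) - 1
btree(0) = 1
btree(1) = 3
btree(2) = 7
btree(2) = 2^3 - 1 = 7


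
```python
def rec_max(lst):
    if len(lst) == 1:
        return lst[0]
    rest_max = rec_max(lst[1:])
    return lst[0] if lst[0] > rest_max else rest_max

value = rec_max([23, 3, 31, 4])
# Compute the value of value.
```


rec_max([23, 3, 31, 4])
= compare 23 with rec_max([3, 31, 4])
= compare 3 with rec_max([31, 4])
= compare 31 with rec_max([4])
Base: rec_max([4]) = 4
compare 31 with 4: max = 31
compare 3 with 31: max = 31
compare 23 with 31: max = 31
= 31


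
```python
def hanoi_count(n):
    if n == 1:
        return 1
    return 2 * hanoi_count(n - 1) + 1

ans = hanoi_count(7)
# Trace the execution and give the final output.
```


hanoi_count(7)
= 2 * hanoi_count(6) + 1
= 2 * (2 * hanoi_count(5) + 1) + 1
= 2 * (2 * (2 * hanoi_count(4) + 1) + 1) + 1
= 2 * (2 * (2 * (2 * hanoi_count(3) + 1) + 1) + 1) + 1
= 2 * (2 * (2 * (2 * (2 * hanoi_count(2) + 1) + 1) + 1) + 1) + 1
= 2 * (2 * (2 * (2 * (2 * (2 * hanoi_count(1) + 1) + 1) + 1) + 1) + 1) + 1
Now compute bottom-up:
hanoi_count(1) = 1
hanoi_count(2) = 2 * 1 + 1 = 3
hanoi_count(3) = 2 * 3 + 1 = 7
hanoi_count(4) = 2 * 7 + 1 = 15
hanoi_count(5) = 2 * 15 + 1 = 31
hanoi_count(6) = 2 * 31 + 1 = 63
hanoi_count(7) = 2 * 63 + 1 = 127
= 127


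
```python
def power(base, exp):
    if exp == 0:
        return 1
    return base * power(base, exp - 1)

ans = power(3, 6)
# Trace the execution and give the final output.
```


power(3, 6)
= 3 * power(3, 5)
= 3 * 3 * power(3, 4)
= 3 * 3 * 3 * power(3, 3)
= 3 * 3 * 3 * 3 * power(3, 2)
= 3 * 3 * 3 * 3 * 3 * power(3, 1)
= 3 * 3 * 3 * 3 * 3 * 3 * power(3, 0)
= 3 * 3 * 3 * 3 * 3 * 3 * 1
= 729


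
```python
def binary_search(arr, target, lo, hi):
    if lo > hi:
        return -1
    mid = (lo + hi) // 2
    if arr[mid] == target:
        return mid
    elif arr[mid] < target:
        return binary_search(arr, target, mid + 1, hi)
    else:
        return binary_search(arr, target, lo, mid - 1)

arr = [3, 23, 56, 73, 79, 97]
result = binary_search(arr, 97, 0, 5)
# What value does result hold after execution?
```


binary_search(arr, 97, 0, 5)
lo=0, hi=5, mid=2, arr[mid]=56
56 < 97, search right half
lo=3, hi=5, mid=4, arr[mid]=79
79 < 97, search right half
lo=5, hi=5, mid=5, arr[mid]=97
arr[5] == 97, found at index 5
= 5


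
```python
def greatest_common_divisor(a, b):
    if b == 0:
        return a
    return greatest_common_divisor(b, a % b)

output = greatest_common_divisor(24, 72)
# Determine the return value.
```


greatest_common_divisor(24, 72)
= greatest_common_divisor(72, 24 % 72) = greatest_common_divisor(72, 24)
= greatest_common_divisor(24, 72 % 24) = greatest_common_divisor(24, 0)
b == 0, return a = 24


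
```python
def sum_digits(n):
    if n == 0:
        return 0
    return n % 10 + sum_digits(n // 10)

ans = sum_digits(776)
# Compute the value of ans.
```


sum_digits(776)
= 6 + sum_digits(77)
= 6 + 7 + sum_digits(7)
= 6 + 7 + 7 + sum_digits(0)
= 6 + 7 + 7 + 0
= 20


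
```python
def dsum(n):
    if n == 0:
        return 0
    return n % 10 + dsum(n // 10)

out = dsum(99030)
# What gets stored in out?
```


dsum(99030)
= 0 + dsum(9903)
= 0 + 3 + dsum(990)
= 0 + 3 + 0 + dsum(99)
= 0 + 3 + 0 + 9 + dsum(9)
= 0 + 3 + 0 + 9 + 9 + dsum(0)
= 0 + 3 + 0 + 9 + 9 + 0
= 21


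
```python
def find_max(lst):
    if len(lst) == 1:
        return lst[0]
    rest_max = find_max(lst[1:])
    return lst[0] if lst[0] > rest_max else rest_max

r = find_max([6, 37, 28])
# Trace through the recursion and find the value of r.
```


find_max([6, 37, 28])
= compare 6 with find_max([37, 28])
= compare 37 with find_max([28])
Base: find_max([28]) = 28
compare 37 with 28: max = 37
compare 6 with 37: max = 37
= 37


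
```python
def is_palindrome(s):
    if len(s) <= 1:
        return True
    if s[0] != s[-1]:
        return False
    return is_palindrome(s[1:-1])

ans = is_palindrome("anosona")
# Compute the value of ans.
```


is_palindrome("anosona")
"anosona": s[0]='a' == s[-1]='a' -> is_palindrome("noson")
"noson": s[0]='n' == s[-1]='n' -> is_palindrome("oso")
"oso": s[0]='o' == s[-1]='o' -> is_palindrome("s")
"s": len <= 1 -> True
= True


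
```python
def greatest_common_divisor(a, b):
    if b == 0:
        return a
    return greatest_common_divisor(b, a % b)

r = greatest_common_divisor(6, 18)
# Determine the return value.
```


greatest_common_divisor(6, 18)
= greatest_common_divisor(18, 6 % 18) = greatest_common_divisor(18, 6)
= greatest_common_divisor(6, 18 % 6) = greatest_common_divisor(6, 0)
b == 0, return a = 6


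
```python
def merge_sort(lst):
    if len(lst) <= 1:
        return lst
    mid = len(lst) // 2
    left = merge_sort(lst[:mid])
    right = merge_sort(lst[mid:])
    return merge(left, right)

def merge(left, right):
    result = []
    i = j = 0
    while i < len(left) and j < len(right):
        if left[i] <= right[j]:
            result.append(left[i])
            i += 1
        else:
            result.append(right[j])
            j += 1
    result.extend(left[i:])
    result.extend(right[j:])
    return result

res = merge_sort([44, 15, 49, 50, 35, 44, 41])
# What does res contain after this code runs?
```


merge_sort([44, 15, 49, 50, 35, 44, 41])
Split into [44, 15, 49] and [50, 35, 44, 41]
Left sorted: [15, 44, 49]
Right sorted: [35, 41, 44, 50]
Merge [15, 44, 49] and [35, 41, 44, 50]
= [15, 35, 41, 44, 44, 49, 50]


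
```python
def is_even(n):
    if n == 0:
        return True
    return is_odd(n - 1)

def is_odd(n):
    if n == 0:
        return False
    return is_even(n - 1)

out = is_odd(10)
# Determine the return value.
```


is_odd(10)
= is_even(9)
= is_odd(8)
= is_even(7)
= is_odd(6)
= is_even(5)
= is_odd(4)
= is_even(3)
= is_odd(2)
= is_even(1)
= is_odd(0)
n == 0: return False
= False


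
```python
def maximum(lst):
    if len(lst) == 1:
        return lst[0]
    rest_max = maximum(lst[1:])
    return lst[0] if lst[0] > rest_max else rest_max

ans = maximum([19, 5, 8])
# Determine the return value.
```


maximum([19, 5, 8])
= compare 19 with maximum([5, 8])
= compare 5 with maximum([8])
Base: maximum([8]) = 8
compare 5 with 8: max = 8
compare 19 with 8: max = 19
= 19


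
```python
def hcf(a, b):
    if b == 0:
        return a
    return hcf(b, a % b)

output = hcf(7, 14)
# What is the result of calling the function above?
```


hcf(7, 14)
= hcf(14, 7 % 14) = hcf(14, 7)
= hcf(7, 14 % 7) = hcf(7, 0)
b == 0, return a = 7


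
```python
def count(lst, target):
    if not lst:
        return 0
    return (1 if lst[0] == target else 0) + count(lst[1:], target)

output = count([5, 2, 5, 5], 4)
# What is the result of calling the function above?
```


count([5, 2, 5, 5], 4)
lst[0]=5 != 4: 0 + count([2, 5, 5], 4)
lst[0]=2 != 4: 0 + count([5, 5], 4)
lst[0]=5 != 4: 0 + count([5], 4)
lst[0]=5 != 4: 0 + count([], 4)
= 0


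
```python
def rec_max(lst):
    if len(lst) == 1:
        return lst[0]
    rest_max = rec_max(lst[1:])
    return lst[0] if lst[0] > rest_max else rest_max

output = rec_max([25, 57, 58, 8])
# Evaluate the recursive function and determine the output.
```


rec_max([25, 57, 58, 8])
= compare 25 with rec_max([57, 58, 8])
= compare 57 with rec_max([58, 8])
= compare 58 with rec_max([8])
Base: rec_max([8]) = 8
compare 58 with 8: max = 58
compare 57 with 58: max = 58
compare 25 with 58: max = 58
= 58


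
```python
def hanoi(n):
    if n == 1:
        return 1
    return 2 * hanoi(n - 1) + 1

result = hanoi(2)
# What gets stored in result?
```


hanoi(2)
= 2 * hanoi(1) + 1
Now compute bottom-up:
hanoi(1) = 1
hanoi(2) = 2 * 1 + 1 = 3
= 3


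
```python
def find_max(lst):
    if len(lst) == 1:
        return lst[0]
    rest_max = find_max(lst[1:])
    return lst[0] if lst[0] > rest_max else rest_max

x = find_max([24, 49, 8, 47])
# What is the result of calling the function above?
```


find_max([24, 49, 8, 47])
= compare 24 with find_max([49, 8, 47])
= compare 49 with find_max([8, 47])
= compare 8 with find_max([47])
Base: find_max([47]) = 47
compare 8 with 47: max = 47
compare 49 with 47: max = 49
compare 24 with 49: max = 49
= 49


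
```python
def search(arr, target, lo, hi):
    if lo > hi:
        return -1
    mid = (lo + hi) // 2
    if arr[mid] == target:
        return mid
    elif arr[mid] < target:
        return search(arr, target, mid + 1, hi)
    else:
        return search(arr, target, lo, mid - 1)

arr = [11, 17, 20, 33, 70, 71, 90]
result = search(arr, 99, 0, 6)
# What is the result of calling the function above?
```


search(arr, 99, 0, 6)
lo=0, hi=6, mid=3, arr[mid]=33
33 < 99, search right half
lo=4, hi=6, mid=5, arr[mid]=71
71 < 99, search right half
lo=6, hi=6, mid=6, arr[mid]=90
90 < 99, search right half
lo > hi, target not found, return -1
= -1


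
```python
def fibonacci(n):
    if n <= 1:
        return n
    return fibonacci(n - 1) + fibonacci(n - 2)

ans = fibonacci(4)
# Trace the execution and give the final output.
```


fibonacci(4)
= fibonacci(3) + fibonacci(2)
= (fibonacci(2) + fibonacci(1)) + fibonacci(2)
Computing bottom-up: fibonacci(0)=0, fibonacci(1)=1, fibonacci(2)=1, fibonacci(3)=2, fibonacci(4)=3
= 3


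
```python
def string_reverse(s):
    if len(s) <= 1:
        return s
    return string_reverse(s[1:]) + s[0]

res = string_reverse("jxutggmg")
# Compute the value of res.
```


string_reverse("jxutggmg")
= string_reverse("xutggmg") + "j"
= string_reverse("utggmg") + "x" + "j"
= string_reverse("tggmg") + "u" + "x" + "j"
= string_reverse("ggmg") + "t" + "u" + "x" + "j"
= string_reverse("gmg") + "g" + "t" + "u" + "x" + "j"
= string_reverse("mg") + "g" + "g" + "t" + "u" + "x" + "j"
= string_reverse("g") + "m" + "g" + "g" + "t" + "u" + "x" + "j"
= "g" + "m" + "g" + "g" + "t" + "u" + "x" + "j"
= "gmggtuxj"


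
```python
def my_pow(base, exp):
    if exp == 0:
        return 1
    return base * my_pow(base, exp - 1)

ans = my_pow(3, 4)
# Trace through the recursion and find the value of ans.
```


my_pow(3, 4)
= 3 * my_pow(3, 3)
= 3 * 3 * my_pow(3, 2)
= 3 * 3 * 3 * my_pow(3, 1)
= 3 * 3 * 3 * 3 * my_pow(3, 0)
= 3 * 3 * 3 * 3 * 1
= 81


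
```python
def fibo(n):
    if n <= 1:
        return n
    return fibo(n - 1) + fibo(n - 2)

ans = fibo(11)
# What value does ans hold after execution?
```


fibo(11)
= fibo(10) + fibo(9)
= (fibo(9) + fibo(8)) + fibo(9)
Computing bottom-up: fibo(0)=0, fibo(1)=1, fibo(2)=1, fibo(3)=2, fibo(4)=3, fibo(5)=5, fibo(6)=8, fibo(7)=13, fibo(8)=21, fibo(9)=34, fibo(10)=55, fibo(11)=89
= 89


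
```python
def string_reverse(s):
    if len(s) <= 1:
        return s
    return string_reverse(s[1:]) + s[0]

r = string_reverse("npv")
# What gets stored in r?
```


string_reverse("npv")
= string_reverse("pv") + "n"
= string_reverse("v") + "p" + "n"
= "v" + "p" + "n"
= "vpn"


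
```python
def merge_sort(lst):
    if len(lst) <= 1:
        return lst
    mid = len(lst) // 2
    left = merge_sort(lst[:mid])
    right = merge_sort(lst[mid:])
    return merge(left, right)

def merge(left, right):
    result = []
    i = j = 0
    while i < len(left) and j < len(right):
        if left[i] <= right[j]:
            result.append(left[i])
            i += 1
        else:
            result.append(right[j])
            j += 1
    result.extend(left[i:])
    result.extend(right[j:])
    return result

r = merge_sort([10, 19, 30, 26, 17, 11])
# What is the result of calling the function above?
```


merge_sort([10, 19, 30, 26, 17, 11])
Split into [10, 19, 30] and [26, 17, 11]
Left sorted: [10, 19, 30]
Right sorted: [11, 17, 26]
Merge [10, 19, 30] and [11, 17, 26]
= [10, 11, 17, 19, 26, 30]


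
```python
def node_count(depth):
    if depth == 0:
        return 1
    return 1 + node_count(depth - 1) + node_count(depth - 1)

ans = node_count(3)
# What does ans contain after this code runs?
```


node_count(3)
= 1 + node_count(2) + node_count(2)
= 1 + 2 * node_count(2)
node_count(k) = 2^(k+1) - 1
node_count(0) = 1
node_count(1) = 3
node_count(2) = 7
node_count(3) = 15
node_count(3) = 2^4 - 1 = 15


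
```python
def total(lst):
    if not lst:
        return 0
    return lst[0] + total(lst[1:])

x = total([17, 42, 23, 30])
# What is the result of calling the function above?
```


total([17, 42, 23, 30])
= 17 + total([42, 23, 30])
= 17 + 42 + total([23, 30])
= 17 + 42 + 23 + total([30])
= 17 + 42 + 23 + 30 + total([])
= 17 + 42 + 23 + 30 + 0
= 112


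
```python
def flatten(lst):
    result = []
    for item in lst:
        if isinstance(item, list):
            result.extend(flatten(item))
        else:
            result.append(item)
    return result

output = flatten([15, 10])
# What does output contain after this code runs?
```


flatten([15, 10])
Processing each element:
  15 is not a list -> append 15
  10 is not a list -> append 10
= [15, 10]


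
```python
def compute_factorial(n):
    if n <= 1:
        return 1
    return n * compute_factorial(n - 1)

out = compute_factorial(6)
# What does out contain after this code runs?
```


compute_factorial(6)
= 6 * compute_factorial(5)
= 6 * 5 * compute_factorial(4)
= 6 * 5 * 4 * compute_factorial(3)
= 6 * 5 * 4 * 3 * compute_factorial(2)
= 6 * 5 * 4 * 3 * 2 * compute_factorial(1)
= 6 * 5 * 4 * 3 * 2 * 1
= 720


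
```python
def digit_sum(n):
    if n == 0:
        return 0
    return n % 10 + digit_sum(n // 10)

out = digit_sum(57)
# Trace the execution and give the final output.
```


digit_sum(57)
= 7 + digit_sum(5)
= 7 + 5 + digit_sum(0)
= 7 + 5 + 0
= 12


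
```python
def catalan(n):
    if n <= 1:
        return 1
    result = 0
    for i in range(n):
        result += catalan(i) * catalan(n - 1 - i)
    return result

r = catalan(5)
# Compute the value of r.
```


catalan(5)
= sum of catalan(i) * catalan(5-1-i) for i in 0..4
First compute sub-values bottom-up:
  catalan(0) = 1, catalan(1) = 1
  catalan(2) = 1*1 + 1*1 = 2
  catalan(3) = 1*2 + 1*1 + 2*1 = 5
  catalan(4) = 1*5 + 1*2 + 2*1 + 5*1 = 14
Now catalan(5):
  catalan(0)*catalan(4) = 1*14 = 14
  catalan(1)*catalan(3) = 1*5 = 5
  catalan(2)*catalan(2) = 2*2 = 4
  catalan(3)*catalan(1) = 5*1 = 5
  catalan(4)*catalan(0) = 14*1 = 14
= 14 + 5 + 4 + 5 + 14
= 42


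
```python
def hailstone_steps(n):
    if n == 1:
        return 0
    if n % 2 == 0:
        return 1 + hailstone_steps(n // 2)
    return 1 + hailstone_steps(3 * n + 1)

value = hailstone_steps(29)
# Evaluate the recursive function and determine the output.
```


hailstone_steps(29)
29 is odd -> 3*29+1 = 88 -> hailstone_steps(88)
88 is even -> hailstone_steps(44)
44 is even -> hailstone_steps(22)
22 is even -> hailstone_steps(11)
11 is odd -> 3*11+1 = 34 -> hailstone_steps(34)
34 is even -> hailstone_steps(17)
17 is odd -> 3*17+1 = 52 -> hailstone_steps(52)
52 is even -> hailstone_steps(26)
26 is even -> hailstone_steps(13)
13 is odd -> 3*13+1 = 40 -> hailstone_steps(40)
40 is even -> hailstone_steps(20)
20 is even -> hailstone_steps(10)
10 is even -> hailstone_steps(5)
5 is odd -> 3*5+1 = 16 -> hailstone_steps(16)
16 is even -> hailstone_steps(8)
8 is even -> hailstone_steps(4)
4 is even -> hailstone_steps(2)
2 is even -> hailstone_steps(1)
Reached 1 after 18 steps
= 18


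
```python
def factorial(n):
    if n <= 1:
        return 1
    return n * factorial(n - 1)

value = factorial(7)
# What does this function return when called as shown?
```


factorial(7)
= 7 * factorial(6)
= 7 * 6 * factorial(5)
= 7 * 6 * 5 * factorial(4)
= 7 * 6 * 5 * 4 * factorial(3)
= 7 * 6 * 5 * 4 * 3 * factorial(2)
= 7 * 6 * 5 * 4 * 3 * 2 * factorial(1)
= 7 * 6 * 5 * 4 * 3 * 2 * 1
= 5040


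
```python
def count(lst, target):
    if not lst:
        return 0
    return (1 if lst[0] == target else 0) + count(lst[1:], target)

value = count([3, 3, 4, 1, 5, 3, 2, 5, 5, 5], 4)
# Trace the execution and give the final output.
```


count([3, 3, 4, 1, 5, 3, 2, 5, 5, 5], 4)
lst[0]=3 != 4: 0 + count([3, 4, 1, 5, 3, 2, 5, 5, 5], 4)
lst[0]=3 != 4: 0 + count([4, 1, 5, 3, 2, 5, 5, 5], 4)
lst[0]=4 == 4: 1 + count([1, 5, 3, 2, 5, 5, 5], 4)
lst[0]=1 != 4: 0 + count([5, 3, 2, 5, 5, 5], 4)
lst[0]=5 != 4: 0 + count([3, 2, 5, 5, 5], 4)
lst[0]=3 != 4: 0 + count([2, 5, 5, 5], 4)
lst[0]=2 != 4: 0 + count([5, 5, 5], 4)
lst[0]=5 != 4: 0 + count([5, 5], 4)
lst[0]=5 != 4: 0 + count([5], 4)
lst[0]=5 != 4: 0 + count([], 4)
= 1


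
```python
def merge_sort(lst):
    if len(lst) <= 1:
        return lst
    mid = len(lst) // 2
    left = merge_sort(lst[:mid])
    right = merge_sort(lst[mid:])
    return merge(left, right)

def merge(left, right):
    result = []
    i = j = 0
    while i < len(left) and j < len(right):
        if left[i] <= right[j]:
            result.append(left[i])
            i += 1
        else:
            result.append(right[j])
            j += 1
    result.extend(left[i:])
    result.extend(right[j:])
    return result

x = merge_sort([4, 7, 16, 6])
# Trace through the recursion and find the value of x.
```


merge_sort([4, 7, 16, 6])
Split into [4, 7] and [16, 6]
Left sorted: [4, 7]
Right sorted: [6, 16]
Merge [4, 7] and [6, 16]
= [4, 6, 7, 16]


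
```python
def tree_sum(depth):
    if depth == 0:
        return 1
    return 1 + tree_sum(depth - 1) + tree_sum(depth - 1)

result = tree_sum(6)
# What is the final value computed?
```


tree_sum(6)
= 1 + tree_sum(5) + tree_sum(5)
= 1 + 2 * tree_sum(5)
tree_sum(k) = 2^(k+1) - 1
tree_sum(0) = 1
tree_sum(1) = 3
tree_sum(2) = 7
tree_sum(3) = 15
tree_sum(4) = 31
tree_sum(6) = 2^7 - 1 = 127


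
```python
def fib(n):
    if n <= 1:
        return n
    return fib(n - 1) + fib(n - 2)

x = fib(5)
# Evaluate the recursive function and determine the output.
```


fib(5)
= fib(4) + fib(3)
= (fib(3) + fib(2)) + fib(3)
Computing bottom-up: fib(0)=0, fib(1)=1, fib(2)=1, fib(3)=2, fib(4)=3, fib(5)=5
= 5


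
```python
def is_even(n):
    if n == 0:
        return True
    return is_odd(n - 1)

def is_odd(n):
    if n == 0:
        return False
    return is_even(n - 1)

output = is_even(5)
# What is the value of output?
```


is_even(5)
= is_odd(4)
= is_even(3)
= is_odd(2)
= is_even(1)
= is_odd(0)
n == 0: return False
= False


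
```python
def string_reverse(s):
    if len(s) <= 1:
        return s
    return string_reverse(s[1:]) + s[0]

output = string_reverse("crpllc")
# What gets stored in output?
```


string_reverse("crpllc")
= string_reverse("rpllc") + "c"
= string_reverse("pllc") + "r" + "c"
= string_reverse("llc") + "p" + "r" + "c"
= string_reverse("lc") + "l" + "p" + "r" + "c"
= string_reverse("c") + "l" + "l" + "p" + "r" + "c"
= "c" + "l" + "l" + "p" + "r" + "c"
= "cllprc"


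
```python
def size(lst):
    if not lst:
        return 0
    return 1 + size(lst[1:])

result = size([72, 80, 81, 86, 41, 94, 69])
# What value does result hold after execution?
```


size([72, 80, 81, 86, 41, 94, 69])
= 1 + size([80, 81, 86, 41, 94, 69])
= 1 + 1 + size([81, 86, 41, 94, 69])
= 1 + 1 + 1 + size([86, 41, 94, 69])
= 1 + 1 + 1 + 1 + size([41, 94, 69])
= 1 + 1 + 1 + 1 + 1 + size([94, 69])
= 1 + 1 + 1 + 1 + 1 + 1 + size([69])
= 1 + 1 + 1 + 1 + 1 + 1 + 1 + size([])
= 1 + 1 + 1 + 1 + 1 + 1 + 1 + 0
= 7


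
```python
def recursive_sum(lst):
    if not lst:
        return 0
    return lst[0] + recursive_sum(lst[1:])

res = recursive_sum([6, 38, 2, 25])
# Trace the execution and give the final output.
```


recursive_sum([6, 38, 2, 25])
= 6 + recursive_sum([38, 2, 25])
= 6 + 38 + recursive_sum([2, 25])
= 6 + 38 + 2 + recursive_sum([25])
= 6 + 38 + 2 + 25 + recursive_sum([])
= 6 + 38 + 2 + 25 + 0
= 71


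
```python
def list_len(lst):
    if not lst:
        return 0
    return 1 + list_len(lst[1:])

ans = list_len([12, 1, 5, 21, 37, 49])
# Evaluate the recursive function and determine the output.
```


list_len([12, 1, 5, 21, 37, 49])
= 1 + list_len([1, 5, 21, 37, 49])
= 1 + 1 + list_len([5, 21, 37, 49])
= 1 + 1 + 1 + list_len([21, 37, 49])
= 1 + 1 + 1 + 1 + list_len([37, 49])
= 1 + 1 + 1 + 1 + 1 + list_len([49])
= 1 + 1 + 1 + 1 + 1 + 1 + list_len([])
= 1 + 1 + 1 + 1 + 1 + 1 + 0
= 6


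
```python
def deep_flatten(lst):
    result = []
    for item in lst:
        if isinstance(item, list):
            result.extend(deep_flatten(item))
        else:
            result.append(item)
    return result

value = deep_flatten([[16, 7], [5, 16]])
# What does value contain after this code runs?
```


deep_flatten([[16, 7], [5, 16]])
Processing each element:
  [16, 7] is a list -> deep_flatten recursively -> [16, 7]
  [5, 16] is a list -> deep_flatten recursively -> [5, 16]
= [16, 7, 5, 16]


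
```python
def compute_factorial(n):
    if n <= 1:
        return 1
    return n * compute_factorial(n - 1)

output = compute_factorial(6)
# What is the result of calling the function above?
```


compute_factorial(6)
= 6 * compute_factorial(5)
= 6 * 5 * compute_factorial(4)
= 6 * 5 * 4 * compute_factorial(3)
= 6 * 5 * 4 * 3 * compute_factorial(2)
= 6 * 5 * 4 * 3 * 2 * compute_factorial(1)
= 6 * 5 * 4 * 3 * 2 * 1
= 720


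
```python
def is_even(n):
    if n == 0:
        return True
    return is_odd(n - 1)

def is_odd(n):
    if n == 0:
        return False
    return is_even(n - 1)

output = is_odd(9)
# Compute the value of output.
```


is_odd(9)
= is_even(8)
= is_odd(7)
= is_even(6)
= is_odd(5)
= is_even(4)
= is_odd(3)
= is_even(2)
= is_odd(1)
= is_even(0)
n == 0: return True
= True


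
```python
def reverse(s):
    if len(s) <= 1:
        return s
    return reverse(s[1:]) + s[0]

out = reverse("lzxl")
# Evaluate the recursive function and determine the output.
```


reverse("lzxl")
= reverse("zxl") + "l"
= reverse("xl") + "z" + "l"
= reverse("l") + "x" + "z" + "l"
= "l" + "x" + "z" + "l"
= "lxzl"


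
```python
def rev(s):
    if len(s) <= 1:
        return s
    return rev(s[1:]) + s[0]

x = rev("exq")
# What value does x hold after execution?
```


rev("exq")
= rev("xq") + "e"
= rev("q") + "x" + "e"
= "q" + "x" + "e"
= "qxe"


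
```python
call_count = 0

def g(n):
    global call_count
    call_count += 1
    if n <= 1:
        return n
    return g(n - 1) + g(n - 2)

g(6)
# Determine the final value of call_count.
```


g(6) calls g(5) and g(4); each non-base call branches into two more.
Let C(k) = total number of calls made by g(k), including the call to g(k) itself.
Base cases: C(0) = 1, C(1) = 1
Recurrence: C(k) = 1 + C(k-1) + C(k-2)
  C(2) = 1 + C(1) + C(0) = 1 + 1 + 1 = 3
  C(3) = 1 + C(2) + C(1) = 1 + 3 + 1 = 5
  C(4) = 1 + C(3) + C(2) = 1 + 5 + 3 = 9
  C(5) = 1 + C(4) + C(3) = 1 + 9 + 5 = 15
  C(6) = 1 + C(5) + C(4) = 1 + 15 + 9 = 25
Total calls = C(6) = 25


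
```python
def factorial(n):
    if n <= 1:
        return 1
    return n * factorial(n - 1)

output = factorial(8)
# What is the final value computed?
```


factorial(8)
= 8 * factorial(7)
= 8 * 7 * factorial(6)
= 8 * 7 * 6 * factorial(5)
= 8 * 7 * 6 * 5 * factorial(4)
= 8 * 7 * 6 * 5 * 4 * factorial(3)
= 8 * 7 * 6 * 5 * 4 * 3 * factorial(2)
= 8 * 7 * 6 * 5 * 4 * 3 * 2 * factorial(1)
= 8 * 7 * 6 * 5 * 4 * 3 * 2 * 1
= 40320


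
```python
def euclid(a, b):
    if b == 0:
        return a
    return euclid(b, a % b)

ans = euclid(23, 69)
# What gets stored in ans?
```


euclid(23, 69)
= euclid(69, 23 % 69) = euclid(69, 23)
= euclid(23, 69 % 23) = euclid(23, 0)
b == 0, return a = 23


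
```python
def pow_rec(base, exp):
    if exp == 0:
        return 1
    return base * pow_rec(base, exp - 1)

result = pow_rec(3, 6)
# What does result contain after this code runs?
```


pow_rec(3, 6)
= 3 * pow_rec(3, 5)
= 3 * 3 * pow_rec(3, 4)
= 3 * 3 * 3 * pow_rec(3, 3)
= 3 * 3 * 3 * 3 * pow_rec(3, 2)
= 3 * 3 * 3 * 3 * 3 * pow_rec(3, 1)
= 3 * 3 * 3 * 3 * 3 * 3 * pow_rec(3, 0)
= 3 * 3 * 3 * 3 * 3 * 3 * 1
= 729


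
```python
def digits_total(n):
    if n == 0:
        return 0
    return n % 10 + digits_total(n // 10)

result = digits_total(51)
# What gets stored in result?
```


digits_total(51)
= 1 + digits_total(5)
= 1 + 5 + digits_total(0)
= 1 + 5 + 0
= 6


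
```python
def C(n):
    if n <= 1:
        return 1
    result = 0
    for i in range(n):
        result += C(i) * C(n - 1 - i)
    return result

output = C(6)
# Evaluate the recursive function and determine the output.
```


C(6)
= sum of C(i) * C(6-1-i) for i in 0..5
First compute sub-values bottom-up:
  C(0) = 1, C(1) = 1
  C(2) = 1*1 + 1*1 = 2
  C(3) = 1*2 + 1*1 + 2*1 = 5
  C(4) = 1*5 + 1*2 + 2*1 + 5*1 = 14
  C(5) = 1*14 + 1*5 + 2*2 + 5*1 + 14*1 = 42
Now C(6):
  C(0)*C(5) = 1*42 = 42
  C(1)*C(4) = 1*14 = 14
  C(2)*C(3) = 2*5 = 10
  C(3)*C(2) = 5*2 = 10
  C(4)*C(1) = 14*1 = 14
  C(5)*C(0) = 42*1 = 42
= 42 + 14 + 10 + 10 + 14 + 42
= 132


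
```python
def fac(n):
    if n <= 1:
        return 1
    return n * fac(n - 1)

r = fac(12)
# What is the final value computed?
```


fac(12)
= 12 * fac(11)
= 12 * 11 * fac(10)
= 12 * 11 * 10 * fac(9)
= 12 * 11 * 10 * 9 * fac(8)
= 12 * 11 * 10 * 9 * 8 * fac(7)
= 12 * 11 * 10 * 9 * 8 * 7 * fac(6)
= 12 * 11 * 10 * 9 * 8 * 7 * 6 * fac(5)
= 12 * 11 * 10 * 9 * 8 * 7 * 6 * 5 * fac(4)
= 12 * 11 * 10 * 9 * 8 * 7 * 6 * 5 * 4 * fac(3)
= 12 * 11 * 10 * 9 * 8 * 7 * 6 * 5 * 4 * 3 * fac(2)
= 12 * 11 * 10 * 9 * 8 * 7 * 6 * 5 * 4 * 3 * 2 * fac(1)
= 12 * 11 * 10 * 9 * 8 * 7 * 6 * 5 * 4 * 3 * 2 * 1
= 479001600


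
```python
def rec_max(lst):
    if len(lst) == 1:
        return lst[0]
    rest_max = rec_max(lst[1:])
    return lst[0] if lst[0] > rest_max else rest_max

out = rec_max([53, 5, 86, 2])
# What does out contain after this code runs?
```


rec_max([53, 5, 86, 2])
= compare 53 with rec_max([5, 86, 2])
= compare 5 with rec_max([86, 2])
= compare 86 with rec_max([2])
Base: rec_max([2]) = 2
compare 86 with 2: max = 86
compare 5 with 86: max = 86
compare 53 with 86: max = 86
= 86


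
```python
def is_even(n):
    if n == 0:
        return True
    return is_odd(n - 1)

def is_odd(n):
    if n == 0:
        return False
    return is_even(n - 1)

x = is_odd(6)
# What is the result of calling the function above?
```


is_odd(6)
= is_even(5)
= is_odd(4)
= is_even(3)
= is_odd(2)
= is_even(1)
= is_odd(0)
n == 0: return False
= False


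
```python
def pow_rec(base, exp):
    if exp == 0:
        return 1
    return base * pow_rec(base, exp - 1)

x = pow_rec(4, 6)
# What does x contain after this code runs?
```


pow_rec(4, 6)
= 4 * pow_rec(4, 5)
= 4 * 4 * pow_rec(4, 4)
= 4 * 4 * 4 * pow_rec(4, 3)
= 4 * 4 * 4 * 4 * pow_rec(4, 2)
= 4 * 4 * 4 * 4 * 4 * pow_rec(4, 1)
= 4 * 4 * 4 * 4 * 4 * 4 * pow_rec(4, 0)
= 4 * 4 * 4 * 4 * 4 * 4 * 1
= 4096


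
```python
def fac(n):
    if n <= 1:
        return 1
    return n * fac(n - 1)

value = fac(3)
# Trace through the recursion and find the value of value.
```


fac(3)
= 3 * fac(2)
= 3 * 2 * fac(1)
= 3 * 2 * 1
= 6


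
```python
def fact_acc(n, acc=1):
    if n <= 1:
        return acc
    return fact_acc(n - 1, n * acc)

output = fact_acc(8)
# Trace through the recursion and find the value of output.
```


fact_acc(8, 1)
= fact_acc(7, 8 * 1) = fact_acc(7, 8)
= fact_acc(6, 7 * 8) = fact_acc(6, 56)
= fact_acc(5, 6 * 56) = fact_acc(5, 336)
= fact_acc(4, 5 * 336) = fact_acc(4, 1680)
= fact_acc(3, 4 * 1680) = fact_acc(3, 6720)
= fact_acc(2, 3 * 6720) = fact_acc(2, 20160)
= fact_acc(1, 2 * 20160) = fact_acc(1, 40320)
n <= 1, return acc = 40320


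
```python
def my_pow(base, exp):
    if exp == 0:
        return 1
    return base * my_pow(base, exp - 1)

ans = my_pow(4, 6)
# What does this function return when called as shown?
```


my_pow(4, 6)
= 4 * my_pow(4, 5)
= 4 * 4 * my_pow(4, 4)
= 4 * 4 * 4 * my_pow(4, 3)
= 4 * 4 * 4 * 4 * my_pow(4, 2)
= 4 * 4 * 4 * 4 * 4 * my_pow(4, 1)
= 4 * 4 * 4 * 4 * 4 * 4 * my_pow(4, 0)
= 4 * 4 * 4 * 4 * 4 * 4 * 1
= 4096


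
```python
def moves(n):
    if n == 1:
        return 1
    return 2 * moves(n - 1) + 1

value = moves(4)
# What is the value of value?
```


moves(4)
= 2 * moves(3) + 1
= 2 * (2 * moves(2) + 1) + 1
= 2 * (2 * (2 * moves(1) + 1) + 1) + 1
Now compute bottom-up:
moves(1) = 1
moves(2) = 2 * 1 + 1 = 3
moves(3) = 2 * 3 + 1 = 7
moves(4) = 2 * 7 + 1 = 15
= 15


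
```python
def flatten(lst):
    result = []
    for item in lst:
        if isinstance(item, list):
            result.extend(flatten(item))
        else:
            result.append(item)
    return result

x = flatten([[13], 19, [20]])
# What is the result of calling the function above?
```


flatten([[13], 19, [20]])
Processing each element:
  [13] is a list -> flatten recursively -> [13]
  19 is not a list -> append 19
  [20] is a list -> flatten recursively -> [20]
= [13, 19, 20]


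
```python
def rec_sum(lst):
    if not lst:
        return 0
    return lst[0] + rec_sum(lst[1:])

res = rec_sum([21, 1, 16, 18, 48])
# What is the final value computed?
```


rec_sum([21, 1, 16, 18, 48])
= 21 + rec_sum([1, 16, 18, 48])
= 21 + 1 + rec_sum([16, 18, 48])
= 21 + 1 + 16 + rec_sum([18, 48])
= 21 + 1 + 16 + 18 + rec_sum([48])
= 21 + 1 + 16 + 18 + 48 + rec_sum([])
= 21 + 1 + 16 + 18 + 48 + 0
= 104


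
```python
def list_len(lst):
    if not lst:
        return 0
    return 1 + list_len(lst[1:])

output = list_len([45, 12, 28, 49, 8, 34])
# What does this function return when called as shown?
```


list_len([45, 12, 28, 49, 8, 34])
= 1 + list_len([12, 28, 49, 8, 34])
= 1 + 1 + list_len([28, 49, 8, 34])
= 1 + 1 + 1 + list_len([49, 8, 34])
= 1 + 1 + 1 + 1 + list_len([8, 34])
= 1 + 1 + 1 + 1 + 1 + list_len([34])
= 1 + 1 + 1 + 1 + 1 + 1 + list_len([])
= 1 + 1 + 1 + 1 + 1 + 1 + 0
= 6


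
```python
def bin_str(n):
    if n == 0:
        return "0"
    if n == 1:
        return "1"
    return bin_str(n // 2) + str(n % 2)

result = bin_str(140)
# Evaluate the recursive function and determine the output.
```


bin_str(140)
= bin_str(70) + "0"
= bin_str(35) + "0" + "0"
= bin_str(17) + "1" + "0" + "0"
= bin_str(8) + "1" + "1" + "0" + "0"
= bin_str(4) + "0" + "1" + "1" + "0" + "0"
= bin_str(2) + "0" + "0" + "1" + "1" + "0" + "0"
= bin_str(1) + "0" + "0" + "0" + "1" + "1" + "0" + "0"
= "1" + "0" + "0" + "0" + "1" + "1" + "0" + "0"
= "10001100"


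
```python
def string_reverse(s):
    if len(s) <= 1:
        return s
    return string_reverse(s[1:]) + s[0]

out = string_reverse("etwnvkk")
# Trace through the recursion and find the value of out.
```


string_reverse("etwnvkk")
= string_reverse("twnvkk") + "e"
= string_reverse("wnvkk") + "t" + "e"
= string_reverse("nvkk") + "w" + "t" + "e"
= string_reverse("vkk") + "n" + "w" + "t" + "e"
= string_reverse("kk") + "v" + "n" + "w" + "t" + "e"
= string_reverse("k") + "k" + "v" + "n" + "w" + "t" + "e"
= "k" + "k" + "v" + "n" + "w" + "t" + "e"
= "kkvnwte"


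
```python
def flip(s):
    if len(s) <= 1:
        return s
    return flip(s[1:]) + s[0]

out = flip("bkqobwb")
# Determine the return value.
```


flip("bkqobwb")
= flip("kqobwb") + "b"
= flip("qobwb") + "k" + "b"
= flip("obwb") + "q" + "k" + "b"
= flip("bwb") + "o" + "q" + "k" + "b"
= flip("wb") + "b" + "o" + "q" + "k" + "b"
= flip("b") + "w" + "b" + "o" + "q" + "k" + "b"
= "b" + "w" + "b" + "o" + "q" + "k" + "b"
= "bwboqkb"


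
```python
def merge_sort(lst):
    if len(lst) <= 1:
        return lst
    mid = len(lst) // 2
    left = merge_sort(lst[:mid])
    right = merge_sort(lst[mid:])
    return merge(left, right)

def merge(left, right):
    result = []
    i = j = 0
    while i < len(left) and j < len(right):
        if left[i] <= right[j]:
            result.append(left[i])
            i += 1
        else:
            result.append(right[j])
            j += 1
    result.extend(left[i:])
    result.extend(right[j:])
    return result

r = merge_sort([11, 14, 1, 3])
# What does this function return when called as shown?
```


merge_sort([11, 14, 1, 3])
Split into [11, 14] and [1, 3]
Left sorted: [11, 14]
Right sorted: [1, 3]
Merge [11, 14] and [1, 3]
= [1, 3, 11, 14]


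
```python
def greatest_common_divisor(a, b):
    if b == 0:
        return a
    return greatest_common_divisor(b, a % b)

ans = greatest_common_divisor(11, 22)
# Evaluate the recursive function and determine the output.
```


greatest_common_divisor(11, 22)
= greatest_common_divisor(22, 11 % 22) = greatest_common_divisor(22, 11)
= greatest_common_divisor(11, 22 % 11) = greatest_common_divisor(11, 0)
b == 0, return a = 11


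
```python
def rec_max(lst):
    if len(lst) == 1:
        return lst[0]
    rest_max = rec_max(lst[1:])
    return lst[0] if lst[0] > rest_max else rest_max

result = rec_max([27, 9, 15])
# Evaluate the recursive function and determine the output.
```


rec_max([27, 9, 15])
= compare 27 with rec_max([9, 15])
= compare 9 with rec_max([15])
Base: rec_max([15]) = 15
compare 9 with 15: max = 15
compare 27 with 15: max = 27
= 27


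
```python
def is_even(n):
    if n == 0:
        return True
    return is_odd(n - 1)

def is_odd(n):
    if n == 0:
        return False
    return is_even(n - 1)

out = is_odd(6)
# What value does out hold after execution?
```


is_odd(6)
= is_even(5)
= is_odd(4)
= is_even(3)
= is_odd(2)
= is_even(1)
= is_odd(0)
n == 0: return False
= False


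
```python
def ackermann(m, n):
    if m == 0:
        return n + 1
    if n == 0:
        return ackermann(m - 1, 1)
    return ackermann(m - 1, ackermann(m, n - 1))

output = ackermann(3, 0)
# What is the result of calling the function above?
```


ackermann(3, 0)
n == 0: return ackermann(2, 1)
= ackermann(2, 1) = 5
= 5


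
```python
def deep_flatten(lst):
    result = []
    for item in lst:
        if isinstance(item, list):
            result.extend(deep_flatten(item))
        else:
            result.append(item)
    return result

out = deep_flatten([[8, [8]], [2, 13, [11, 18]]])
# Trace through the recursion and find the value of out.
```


deep_flatten([[8, [8]], [2, 13, [11, 18]]])
Processing each element:
  [8, [8]] is a list -> deep_flatten recursively -> [8, 8]
  [2, 13, [11, 18]] is a list -> deep_flatten recursively -> [2, 13, 11, 18]
= [8, 8, 2, 13, 11, 18]


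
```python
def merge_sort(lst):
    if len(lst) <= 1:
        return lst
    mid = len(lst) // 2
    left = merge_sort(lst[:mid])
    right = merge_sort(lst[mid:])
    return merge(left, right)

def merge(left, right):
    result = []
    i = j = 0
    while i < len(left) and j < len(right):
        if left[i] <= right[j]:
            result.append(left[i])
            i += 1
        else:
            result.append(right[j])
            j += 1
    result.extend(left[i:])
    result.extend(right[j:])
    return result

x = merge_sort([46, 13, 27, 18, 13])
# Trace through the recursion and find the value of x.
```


merge_sort([46, 13, 27, 18, 13])
Split into [46, 13] and [27, 18, 13]
Left sorted: [13, 46]
Right sorted: [13, 18, 27]
Merge [13, 46] and [13, 18, 27]
= [13, 13, 18, 27, 46]


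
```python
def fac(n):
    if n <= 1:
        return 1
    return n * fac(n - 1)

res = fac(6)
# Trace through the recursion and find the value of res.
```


fac(6)
= 6 * fac(5)
= 6 * 5 * fac(4)
= 6 * 5 * 4 * fac(3)
= 6 * 5 * 4 * 3 * fac(2)
= 6 * 5 * 4 * 3 * 2 * fac(1)
= 6 * 5 * 4 * 3 * 2 * 1
= 720


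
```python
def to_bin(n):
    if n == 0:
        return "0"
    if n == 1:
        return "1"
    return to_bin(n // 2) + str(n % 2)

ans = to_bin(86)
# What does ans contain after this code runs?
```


to_bin(86)
= to_bin(43) + "0"
= to_bin(21) + "1" + "0"
= to_bin(10) + "1" + "1" + "0"
= to_bin(5) + "0" + "1" + "1" + "0"
= to_bin(2) + "1" + "0" + "1" + "1" + "0"
= to_bin(1) + "0" + "1" + "0" + "1" + "1" + "0"
= "1" + "0" + "1" + "0" + "1" + "1" + "0"
= "1010110"


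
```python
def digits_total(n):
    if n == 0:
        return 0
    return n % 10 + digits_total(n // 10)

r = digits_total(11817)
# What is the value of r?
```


digits_total(11817)
= 7 + digits_total(1181)
= 7 + 1 + digits_total(118)
= 7 + 1 + 8 + digits_total(11)
= 7 + 1 + 8 + 1 + digits_total(1)
= 7 + 1 + 8 + 1 + 1 + digits_total(0)
= 7 + 1 + 8 + 1 + 1 + 0
= 18


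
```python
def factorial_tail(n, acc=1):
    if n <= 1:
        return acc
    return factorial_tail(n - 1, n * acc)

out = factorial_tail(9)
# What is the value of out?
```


factorial_tail(9, 1)
= factorial_tail(8, 9 * 1) = factorial_tail(8, 9)
= factorial_tail(7, 8 * 9) = factorial_tail(7, 72)
= factorial_tail(6, 7 * 72) = factorial_tail(6, 504)
= factorial_tail(5, 6 * 504) = factorial_tail(5, 3024)
= factorial_tail(4, 5 * 3024) = factorial_tail(4, 15120)
= factorial_tail(3, 4 * 15120) = factorial_tail(3, 60480)
= factorial_tail(2, 3 * 60480) = factorial_tail(2, 181440)
= factorial_tail(1, 2 * 181440) = factorial_tail(1, 362880)
n <= 1, return acc = 362880
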